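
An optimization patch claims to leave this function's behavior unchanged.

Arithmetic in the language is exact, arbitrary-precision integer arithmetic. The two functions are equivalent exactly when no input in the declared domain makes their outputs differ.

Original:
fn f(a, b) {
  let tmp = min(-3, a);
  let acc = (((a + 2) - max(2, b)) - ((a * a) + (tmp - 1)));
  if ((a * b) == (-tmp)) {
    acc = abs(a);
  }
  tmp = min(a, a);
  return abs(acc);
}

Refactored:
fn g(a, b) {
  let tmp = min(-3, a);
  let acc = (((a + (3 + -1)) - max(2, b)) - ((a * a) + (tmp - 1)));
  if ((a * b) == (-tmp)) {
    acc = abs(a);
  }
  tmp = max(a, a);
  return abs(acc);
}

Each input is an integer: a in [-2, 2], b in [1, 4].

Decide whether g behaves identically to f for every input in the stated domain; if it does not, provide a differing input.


Although `min(a, a)` became `max(a, a)`, no input in the stated domain can expose it.
As a probe, take a=1, b=3: f runs tmp := -3 | acc := 3 | ((a * b) == (-tmp)): true | acc := 1 | tmp := 1 | result 1; g runs tmp := -3 | acc := 3 | ((a * b) == (-tmp)): true | acc := 1 | tmp := 1 | result 1; both end at 1.
Sweeping the whole domain (20 inputs) finds no disagreement.
verdict: equivalent


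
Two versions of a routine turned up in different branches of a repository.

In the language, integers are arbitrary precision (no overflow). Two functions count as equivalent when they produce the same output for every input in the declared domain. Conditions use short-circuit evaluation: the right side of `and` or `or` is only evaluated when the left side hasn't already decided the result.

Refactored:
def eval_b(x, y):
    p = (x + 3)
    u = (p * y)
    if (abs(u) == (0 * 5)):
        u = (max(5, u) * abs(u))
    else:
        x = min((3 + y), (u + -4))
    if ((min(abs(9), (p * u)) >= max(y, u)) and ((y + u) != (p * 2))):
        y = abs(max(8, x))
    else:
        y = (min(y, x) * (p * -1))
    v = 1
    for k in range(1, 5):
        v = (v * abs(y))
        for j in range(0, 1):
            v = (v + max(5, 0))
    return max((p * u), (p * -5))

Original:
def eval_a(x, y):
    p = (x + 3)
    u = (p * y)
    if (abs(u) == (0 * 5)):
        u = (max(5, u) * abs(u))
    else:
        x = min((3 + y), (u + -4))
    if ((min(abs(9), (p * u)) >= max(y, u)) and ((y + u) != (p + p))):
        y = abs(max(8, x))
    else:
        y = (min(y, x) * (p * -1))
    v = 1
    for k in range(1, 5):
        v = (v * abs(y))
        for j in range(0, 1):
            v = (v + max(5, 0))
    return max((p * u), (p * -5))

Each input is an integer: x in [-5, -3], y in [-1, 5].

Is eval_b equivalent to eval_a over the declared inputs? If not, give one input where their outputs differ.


Comparing the listings, the differences include: constant usage differs; and arithmetic usage differs.
As a probe, take x=-4, y=3: eval_a runs p becomes -1; next u becomes -3; next (abs(u) == (0 * 5)) evaluates to false; next x becomes -7; next ((min(abs(9), (p * u)) >= max(y, u)) and ((y + u) != (p + p))) evaluates to true; next y becomes 8; next v becomes 1; next at k=1:; next v becomes 8; next at j=0:; next v becomes 13; next at k=2:; next v becomes 104; next at j=0:; next v becomes 109; next at k=3:; next v becomes 872; next at j=0:; next v becomes 877; next at k=4:; next v becomes 7016; next at j=0:; next v becomes 7021; next final value 5; eval_b runs p becomes -1; next u becomes -3; next (abs(u) == (0 * 5)) evaluates to false; next x becomes -7; next ((min(abs(9), (p * u)) >= max(y, u)) and ((y + u) != (p * 2))) evaluates to true; next y becomes 8; next v becomes 1; next at k=1:; next v becomes 8; next at j=0:; next v becomes 13; next at k=2:; next v becomes 104; next at j=0:; next v becomes 109; next at k=3:; next v becomes 872; next at j=0:; next v becomes 877; next at k=4:; next v becomes 7016; next at j=0:; next v becomes 7021; next final value 5; both end at 5.
An exhaustive pass over the 21 declared inputs shows identical outputs.
verdict: equivalent


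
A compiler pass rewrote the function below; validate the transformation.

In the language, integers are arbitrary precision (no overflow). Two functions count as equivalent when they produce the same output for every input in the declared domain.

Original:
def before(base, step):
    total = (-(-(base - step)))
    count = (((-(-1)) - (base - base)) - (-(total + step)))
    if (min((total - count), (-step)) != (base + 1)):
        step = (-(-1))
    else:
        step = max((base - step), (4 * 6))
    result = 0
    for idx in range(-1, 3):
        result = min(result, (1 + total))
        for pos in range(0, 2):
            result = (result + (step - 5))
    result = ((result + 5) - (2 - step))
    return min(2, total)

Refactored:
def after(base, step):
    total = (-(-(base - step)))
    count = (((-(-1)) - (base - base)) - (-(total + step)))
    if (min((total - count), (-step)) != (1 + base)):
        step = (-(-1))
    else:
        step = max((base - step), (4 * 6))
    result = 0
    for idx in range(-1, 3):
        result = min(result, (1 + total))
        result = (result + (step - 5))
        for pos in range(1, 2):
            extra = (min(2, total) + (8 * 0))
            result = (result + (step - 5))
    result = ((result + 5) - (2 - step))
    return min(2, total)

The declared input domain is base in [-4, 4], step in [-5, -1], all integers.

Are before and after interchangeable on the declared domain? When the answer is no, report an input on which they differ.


Equivalent — the differences include arithmetic usage differs, plus local variable names differ, plus loop structure differs, plus min/max/abs usage differs, plus constant usage differs, plus statement counts differ, yet no declared input distinguishes the two.
Spot check at base=-2, step=-5 — before: total becomes 3; next count becomes -1; next (min((total - count), (-step)) != (base + 1)) evaluates to true; next step becomes 1; next result becomes 0; next at idx=-1:; next result becomes 0; next at pos=0:; next result becomes -4; next at pos=1:; next result becomes -8; next at idx=0:; next result becomes -8; next at pos=0:; next result becomes -12; next at pos=1:; next result becomes -16; next at idx=1:; next result becomes -16; next at pos=0:; next result becomes -20; next at pos=1:; next result becomes -24; next at idx=2:; next result becomes -24; next at pos=0:; next result becomes -28; next at pos=1:; next result becomes -32; next result becomes -28; next final value 2. after: total becomes 3; next count becomes -1; next (min((total - count), (-step)) != (1 + base)) evaluates to true; next step becomes 1; next result becomes 0; next at idx=-1:; next result becomes 0; next result becomes -4; next at pos=1:; next extra becomes 2; next result becomes -8; next at idx=0:; next result becomes -8; next result becomes -12; next at pos=1:; next extra becomes 2; next result becomes -16; next at idx=1:; next result becomes -16; next result becomes -20; next at pos=1:; next extra becomes 2; next result becomes -24; next at idx=2:; next result becomes -24; next result becomes -28; next at pos=1:; next extra becomes 2; next result becomes -32; next result becomes -28; next final value 2. Both give 2.
Every one of the 45 inputs gives matching results.
verdict: equivalent


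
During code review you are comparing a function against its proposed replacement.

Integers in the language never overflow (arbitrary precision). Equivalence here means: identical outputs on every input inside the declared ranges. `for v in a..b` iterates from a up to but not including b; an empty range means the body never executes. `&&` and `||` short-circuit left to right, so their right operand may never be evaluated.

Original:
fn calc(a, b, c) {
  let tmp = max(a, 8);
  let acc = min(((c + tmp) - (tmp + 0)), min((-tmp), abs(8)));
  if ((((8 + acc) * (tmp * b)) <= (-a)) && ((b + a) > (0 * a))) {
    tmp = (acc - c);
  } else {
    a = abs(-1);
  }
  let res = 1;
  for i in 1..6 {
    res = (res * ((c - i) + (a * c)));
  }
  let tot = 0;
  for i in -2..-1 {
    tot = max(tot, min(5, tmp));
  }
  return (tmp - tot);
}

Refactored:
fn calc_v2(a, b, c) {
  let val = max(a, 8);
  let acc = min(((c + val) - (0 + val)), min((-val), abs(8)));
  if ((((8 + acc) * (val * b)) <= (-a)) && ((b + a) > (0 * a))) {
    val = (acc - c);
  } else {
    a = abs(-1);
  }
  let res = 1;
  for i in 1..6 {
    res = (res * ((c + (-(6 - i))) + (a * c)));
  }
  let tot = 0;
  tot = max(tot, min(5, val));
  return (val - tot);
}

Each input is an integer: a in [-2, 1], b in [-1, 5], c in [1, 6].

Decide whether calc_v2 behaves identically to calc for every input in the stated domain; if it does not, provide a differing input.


The two are interchangeable: loop structure differs, arithmetic usage differs, constant usage differs, local variable names differ, statement counts differ, and every declared input agrees.
Spot check at a=-1, b=-1, c=3 — calc: tmp := 8 | acc := -8 | ((((8 + acc) * (tmp * b)) <= (-a)) && ((b + a) > (0 * a))): false | a := 1 | res := 1 | iter i=1: | res := 5 | iter i=2: | res := 20 | iter i=3: | res := 60 | iter i=4: | res := 120 | iter i=5: | res := 120 | tot := 0 | iter i=-2: | tot := 5 | result 3. calc_v2: val := 8 | acc := -8 | ((((8 + acc) * (val * b)) <= (-a)) && ((b + a) > (0 * a))): false | a := 1 | res := 1 | iter i=1: | res := 1 | iter i=2: | res := 2 | iter i=3: | res := 6 | iter i=4: | res := 24 | iter i=5: | res := 120 | tot := 0 | tot := 5 | result 3. Both give 3.
Across all 168 domain points the two functions coincide.
verdict: equivalent


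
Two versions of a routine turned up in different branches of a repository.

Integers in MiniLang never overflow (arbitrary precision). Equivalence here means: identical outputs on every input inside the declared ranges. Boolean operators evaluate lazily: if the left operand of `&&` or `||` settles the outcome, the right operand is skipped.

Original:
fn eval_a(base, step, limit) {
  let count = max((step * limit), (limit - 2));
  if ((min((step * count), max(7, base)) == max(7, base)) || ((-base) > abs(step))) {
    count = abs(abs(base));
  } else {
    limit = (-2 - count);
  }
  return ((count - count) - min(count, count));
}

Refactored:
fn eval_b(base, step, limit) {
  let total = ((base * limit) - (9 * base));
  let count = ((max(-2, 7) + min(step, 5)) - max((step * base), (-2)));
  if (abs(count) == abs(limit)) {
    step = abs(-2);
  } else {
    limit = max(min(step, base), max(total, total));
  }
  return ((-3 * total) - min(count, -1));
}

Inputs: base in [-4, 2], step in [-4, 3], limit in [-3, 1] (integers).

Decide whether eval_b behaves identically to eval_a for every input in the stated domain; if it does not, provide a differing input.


There is a counterexample at base=-4, step=-4, limit=-3: -12 on one side, -131 on the other.
eval_a: count=12, then ((min((step * count), max(7, base)) == max(7, base)) || ((-base) > abs(step))) is false, then limit=-14, then returns -12
eval_b: total=48, then count=-13, then (abs(count) == abs(limit)) is false, then limit=48, then returns -131
verdict: not equivalent; witness: base=-4, step=-4, limit=-3


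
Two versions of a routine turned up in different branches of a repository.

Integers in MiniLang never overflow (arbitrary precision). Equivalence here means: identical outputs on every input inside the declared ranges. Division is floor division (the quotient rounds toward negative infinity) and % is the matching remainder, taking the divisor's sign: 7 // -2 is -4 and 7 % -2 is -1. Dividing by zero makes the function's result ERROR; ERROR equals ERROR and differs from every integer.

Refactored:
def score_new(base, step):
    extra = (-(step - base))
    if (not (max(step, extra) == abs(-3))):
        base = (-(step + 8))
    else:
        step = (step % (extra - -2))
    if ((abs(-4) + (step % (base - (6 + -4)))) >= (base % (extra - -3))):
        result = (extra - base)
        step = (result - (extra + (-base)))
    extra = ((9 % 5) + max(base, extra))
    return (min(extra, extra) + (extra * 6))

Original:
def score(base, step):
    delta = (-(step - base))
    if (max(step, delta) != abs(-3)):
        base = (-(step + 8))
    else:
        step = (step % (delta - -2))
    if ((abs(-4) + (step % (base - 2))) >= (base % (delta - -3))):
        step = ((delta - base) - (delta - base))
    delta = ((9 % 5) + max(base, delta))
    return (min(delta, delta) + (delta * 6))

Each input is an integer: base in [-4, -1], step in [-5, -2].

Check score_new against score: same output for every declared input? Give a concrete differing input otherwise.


Side by side, the visible changes include: local variable names differ, plus statement counts differ, plus arithmetic usage differs, plus comparison usage differs, plus boolean connective usage differs, plus constant usage differs.
As a probe, take base=-1, step=-3: score runs delta = 2; (max(step, delta) != abs(-3)) -> true; base = -5; ((abs(-4) + (step % (base - 2))) >= (base % (delta - -3))) -> true; step = 0; delta = 6; return 42; score_new runs extra = 2; (not (max(step, extra) == abs(-3))) -> true; base = -5; ((abs(-4) + (step % (base - (6 + -4)))) >= (base % (extra - -3))) -> true; result = 7; step = 0; extra = 6; return 42; both end at 42.
Checked all 16 inputs in the declared domain: the outputs agree on every one.
verdict: equivalent


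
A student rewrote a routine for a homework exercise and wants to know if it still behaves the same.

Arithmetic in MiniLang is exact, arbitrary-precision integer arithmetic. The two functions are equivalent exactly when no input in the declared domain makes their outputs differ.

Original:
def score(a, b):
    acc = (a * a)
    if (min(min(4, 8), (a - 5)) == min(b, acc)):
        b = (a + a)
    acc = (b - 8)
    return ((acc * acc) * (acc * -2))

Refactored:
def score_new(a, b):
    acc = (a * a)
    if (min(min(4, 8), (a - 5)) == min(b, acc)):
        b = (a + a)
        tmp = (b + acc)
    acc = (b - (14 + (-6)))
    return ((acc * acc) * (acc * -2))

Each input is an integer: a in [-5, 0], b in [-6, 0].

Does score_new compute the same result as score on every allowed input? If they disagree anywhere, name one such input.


Side by side, the visible changes include: local variable names differ, plus statement counts differ, plus arithmetic usage differs, plus constant usage differs.
Spot check at a=-3, b=-4 — score: acc = 9; (min(min(4, 8), (a - 5)) == min(b, acc)) -> false; acc = -12; return 3456. score_new: acc = 9; (min(min(4, 8), (a - 5)) == min(b, acc)) -> false; acc = -12; return 3456. Both give 3456.
Checked all 42 inputs in the declared domain: the outputs agree on every one.
verdict: equivalent


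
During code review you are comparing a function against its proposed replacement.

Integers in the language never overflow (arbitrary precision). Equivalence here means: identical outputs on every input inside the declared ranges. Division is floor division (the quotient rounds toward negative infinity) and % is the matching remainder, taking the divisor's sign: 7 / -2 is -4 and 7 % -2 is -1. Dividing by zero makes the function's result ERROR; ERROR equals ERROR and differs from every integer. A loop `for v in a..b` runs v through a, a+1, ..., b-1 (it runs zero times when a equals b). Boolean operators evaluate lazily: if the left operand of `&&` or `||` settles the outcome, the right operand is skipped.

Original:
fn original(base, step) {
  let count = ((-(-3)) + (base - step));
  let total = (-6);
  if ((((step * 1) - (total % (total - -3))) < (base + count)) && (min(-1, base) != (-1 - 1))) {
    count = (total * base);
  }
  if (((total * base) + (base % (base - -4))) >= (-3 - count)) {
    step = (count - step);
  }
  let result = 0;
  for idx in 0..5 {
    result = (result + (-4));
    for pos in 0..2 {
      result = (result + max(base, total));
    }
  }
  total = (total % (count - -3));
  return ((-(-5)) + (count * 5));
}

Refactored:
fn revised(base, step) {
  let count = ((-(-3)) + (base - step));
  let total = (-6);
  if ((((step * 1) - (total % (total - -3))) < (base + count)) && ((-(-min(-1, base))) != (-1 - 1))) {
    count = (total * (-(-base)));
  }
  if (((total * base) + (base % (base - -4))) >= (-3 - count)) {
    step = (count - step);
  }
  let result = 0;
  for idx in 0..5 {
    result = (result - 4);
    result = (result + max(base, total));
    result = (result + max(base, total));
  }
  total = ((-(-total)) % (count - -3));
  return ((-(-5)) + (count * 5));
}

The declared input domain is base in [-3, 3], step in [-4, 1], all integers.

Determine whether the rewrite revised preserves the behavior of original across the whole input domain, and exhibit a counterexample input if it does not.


Equivalent — the differences include min/max/abs usage differs, arithmetic usage differs, local variable names differ, loop structure differs, yet no declared input distinguishes the two.
Spot check at base=0, step=-3 — original: count becomes 6; next total becomes -6; next ((((step * 1) - (total % (total - -3))) < (base + count)) && (min(-1, base) != (-1 - 1))) evaluates to true; next count becomes 0; next (((total * base) + (base % (base - -4))) >= (-3 - count)) evaluates to true; next step becomes 3; next result becomes 0; next at idx=0:; next result becomes -4; next at pos=0:; next result becomes -4; next at pos=1:; next result becomes -4; next at idx=1:; next result becomes -8; next at pos=0:; next result becomes -8; next at pos=1:; next result becomes -8; next at idx=2:; next result becomes -12; next at pos=0:; next result becomes -12; next at pos=1:; next result becomes -12; next at idx=3:; next result becomes -16; next at pos=0:; next result becomes -16; next at pos=1:; next result becomes -16; next at idx=4:; next result becomes -20; next at pos=0:; next result becomes -20; next at pos=1:; next result becomes -20; next total becomes 0; next final value 5. revised: count becomes 6; next total becomes -6; next ((((step * 1) - (total % (total - -3))) < (base + count)) && ((-(-min(-1, base))) != (-1 - 1))) evaluates to true; next count becomes 0; next (((total * base) + (base % (base - -4))) >= (-3 - count)) evaluates to true; next step becomes 3; next result becomes 0; next at idx=0:; next result becomes -4; next result becomes -4; next result becomes -4; next at idx=1:; next result becomes -8; next result becomes -8; next result becomes -8; next at idx=2:; next result becomes -12; next result becomes -12; next result becomes -12; next at idx=3:; next result becomes -16; next result becomes -16; next result becomes -16; next at idx=4:; next result becomes -20; next result becomes -20; next result becomes -20; next total becomes 0; next final value 5. Both give 5.
Checked all 42 inputs in the declared domain: the outputs agree on every one.
verdict: equivalent


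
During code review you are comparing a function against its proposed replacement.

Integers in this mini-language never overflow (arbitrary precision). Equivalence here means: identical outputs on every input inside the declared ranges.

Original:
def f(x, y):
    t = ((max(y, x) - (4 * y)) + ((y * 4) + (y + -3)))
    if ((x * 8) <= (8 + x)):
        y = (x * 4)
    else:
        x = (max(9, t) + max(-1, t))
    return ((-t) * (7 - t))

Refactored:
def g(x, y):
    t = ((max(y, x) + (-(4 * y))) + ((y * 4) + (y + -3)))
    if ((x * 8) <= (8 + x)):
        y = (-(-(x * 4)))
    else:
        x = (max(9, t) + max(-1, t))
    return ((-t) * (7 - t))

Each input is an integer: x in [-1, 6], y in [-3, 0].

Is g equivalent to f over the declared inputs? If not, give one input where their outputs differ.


Differences: arithmetic usage differs — yet all 32 inputs agree.
verdict: equivalent


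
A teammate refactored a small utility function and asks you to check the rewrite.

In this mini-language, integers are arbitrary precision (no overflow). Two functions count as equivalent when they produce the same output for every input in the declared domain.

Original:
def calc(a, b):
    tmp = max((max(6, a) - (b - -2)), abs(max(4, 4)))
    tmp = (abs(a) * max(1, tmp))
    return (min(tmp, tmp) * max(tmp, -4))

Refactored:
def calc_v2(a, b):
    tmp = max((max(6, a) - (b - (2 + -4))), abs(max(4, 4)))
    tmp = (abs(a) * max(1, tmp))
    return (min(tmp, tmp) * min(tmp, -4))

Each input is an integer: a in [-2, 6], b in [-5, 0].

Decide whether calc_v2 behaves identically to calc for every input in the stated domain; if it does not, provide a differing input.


Not equivalent: a=-2, b=-5 separates them (324 vs -72).
calc: tmp = 9; tmp = 18; return 324
calc_v2: tmp = 9; tmp = 18; return -72
verdict: not equivalent; witness: a=-2, b=-5


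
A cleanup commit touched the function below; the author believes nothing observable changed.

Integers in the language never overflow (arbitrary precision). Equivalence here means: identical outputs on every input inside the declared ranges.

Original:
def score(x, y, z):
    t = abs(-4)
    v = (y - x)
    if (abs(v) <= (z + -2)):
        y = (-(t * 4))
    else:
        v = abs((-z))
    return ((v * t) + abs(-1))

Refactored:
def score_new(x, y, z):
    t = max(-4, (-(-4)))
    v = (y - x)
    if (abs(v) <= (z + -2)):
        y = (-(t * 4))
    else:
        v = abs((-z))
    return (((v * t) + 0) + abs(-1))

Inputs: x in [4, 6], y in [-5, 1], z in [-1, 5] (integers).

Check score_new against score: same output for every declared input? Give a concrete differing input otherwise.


Reading the diff, among the changes: min/max/abs usage differs; and constant usage differs; and arithmetic usage differs.
One worked example (x=6, y=-4, z=3) — score: t := 4 | v := -10 | (abs(v) <= (z + -2)): false | v := 3 | result 13; score_new: t := 4 | v := -10 | (abs(v) <= (z + -2)): false | v := 3 | result 13; agreement on 13.
Every one of the 147 inputs gives matching results.
verdict: equivalent


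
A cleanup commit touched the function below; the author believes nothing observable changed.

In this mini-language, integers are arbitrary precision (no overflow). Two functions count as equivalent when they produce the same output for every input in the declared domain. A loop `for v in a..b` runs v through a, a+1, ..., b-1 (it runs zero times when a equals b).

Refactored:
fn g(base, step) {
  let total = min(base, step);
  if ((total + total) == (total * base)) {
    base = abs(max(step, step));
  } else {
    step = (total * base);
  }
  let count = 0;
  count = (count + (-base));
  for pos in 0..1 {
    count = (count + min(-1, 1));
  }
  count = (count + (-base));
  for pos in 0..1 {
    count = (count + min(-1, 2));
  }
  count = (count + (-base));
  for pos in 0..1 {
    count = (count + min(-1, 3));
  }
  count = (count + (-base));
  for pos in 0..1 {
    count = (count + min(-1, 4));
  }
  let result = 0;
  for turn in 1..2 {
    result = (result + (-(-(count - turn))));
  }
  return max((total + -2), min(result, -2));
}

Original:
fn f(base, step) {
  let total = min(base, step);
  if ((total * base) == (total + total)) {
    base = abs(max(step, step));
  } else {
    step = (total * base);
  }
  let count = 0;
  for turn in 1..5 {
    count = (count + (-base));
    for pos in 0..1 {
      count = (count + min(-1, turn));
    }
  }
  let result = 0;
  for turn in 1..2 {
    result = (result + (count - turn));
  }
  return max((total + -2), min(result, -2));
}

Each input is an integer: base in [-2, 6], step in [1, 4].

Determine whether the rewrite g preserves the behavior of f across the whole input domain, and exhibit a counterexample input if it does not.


Side by side, the visible changes include: arithmetic usage differs; and min/max/abs usage differs; and loop structure differs; and constant usage differs; and statement counts differ.
One worked example (base=3, step=4) — f: total = 3; ((total * base) == (total + total)) -> false; step = 9; count = 0; [turn=1]; count = -3; [pos=0]; count = -4; [turn=2]; count = -7; [pos=0]; count = -8; [turn=3]; count = -11; [pos=0]; count = -12; [turn=4]; count = -15; [pos=0]; count = -16; result = 0; [turn=1]; result = -17; return 1; g: total = 3; ((total + total) == (total * base)) -> false; step = 9; count = 0; count = -3; [pos=0]; count = -4; count = -7; [pos=0]; count = -8; count = -11; [pos=0]; count = -12; count = -15; [pos=0]; count = -16; result = 0; [turn=1]; result = -17; return 1; agreement on 1.
Sweeping the whole domain (36 inputs) finds no disagreement.
verdict: equivalent


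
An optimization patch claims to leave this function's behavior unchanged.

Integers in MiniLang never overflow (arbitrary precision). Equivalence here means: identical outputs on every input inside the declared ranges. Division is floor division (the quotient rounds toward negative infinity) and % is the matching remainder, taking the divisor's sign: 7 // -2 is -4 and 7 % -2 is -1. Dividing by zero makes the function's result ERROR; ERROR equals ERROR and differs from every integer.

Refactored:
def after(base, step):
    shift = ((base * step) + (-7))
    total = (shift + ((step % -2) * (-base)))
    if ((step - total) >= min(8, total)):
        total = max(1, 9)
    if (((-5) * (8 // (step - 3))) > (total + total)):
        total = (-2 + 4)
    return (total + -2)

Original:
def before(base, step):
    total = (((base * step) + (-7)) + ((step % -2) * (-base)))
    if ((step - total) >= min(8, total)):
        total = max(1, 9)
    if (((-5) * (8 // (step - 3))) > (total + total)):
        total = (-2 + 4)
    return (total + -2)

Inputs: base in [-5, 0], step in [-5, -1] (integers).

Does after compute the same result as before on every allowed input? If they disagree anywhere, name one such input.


Although local variable names differ, and statement counts differ, 30/30 inputs agree.
verdict: equivalent


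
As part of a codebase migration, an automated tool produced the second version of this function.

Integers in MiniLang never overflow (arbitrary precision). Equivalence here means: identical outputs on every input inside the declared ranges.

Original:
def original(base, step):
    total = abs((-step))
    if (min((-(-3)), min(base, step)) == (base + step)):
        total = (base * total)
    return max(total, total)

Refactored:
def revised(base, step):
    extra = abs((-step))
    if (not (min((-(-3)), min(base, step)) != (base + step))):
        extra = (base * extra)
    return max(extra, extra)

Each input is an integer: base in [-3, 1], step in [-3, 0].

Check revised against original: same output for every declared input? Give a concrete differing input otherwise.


Equivalent — the differences include boolean connective usage differs; also comparison usage differs; also local variable names differ, yet no declared input distinguishes the two.
One worked example (base=1, step=-3) — original: total becomes 3; next (min((-(-3)), min(base, step)) == (base + step)) evaluates to false; next final value 3; revised: extra becomes 3; next (not (min((-(-3)), min(base, step)) != (base + step))) evaluates to false; next final value 3; agreement on 3.
Across all 20 domain points the two functions coincide.
verdict: equivalent


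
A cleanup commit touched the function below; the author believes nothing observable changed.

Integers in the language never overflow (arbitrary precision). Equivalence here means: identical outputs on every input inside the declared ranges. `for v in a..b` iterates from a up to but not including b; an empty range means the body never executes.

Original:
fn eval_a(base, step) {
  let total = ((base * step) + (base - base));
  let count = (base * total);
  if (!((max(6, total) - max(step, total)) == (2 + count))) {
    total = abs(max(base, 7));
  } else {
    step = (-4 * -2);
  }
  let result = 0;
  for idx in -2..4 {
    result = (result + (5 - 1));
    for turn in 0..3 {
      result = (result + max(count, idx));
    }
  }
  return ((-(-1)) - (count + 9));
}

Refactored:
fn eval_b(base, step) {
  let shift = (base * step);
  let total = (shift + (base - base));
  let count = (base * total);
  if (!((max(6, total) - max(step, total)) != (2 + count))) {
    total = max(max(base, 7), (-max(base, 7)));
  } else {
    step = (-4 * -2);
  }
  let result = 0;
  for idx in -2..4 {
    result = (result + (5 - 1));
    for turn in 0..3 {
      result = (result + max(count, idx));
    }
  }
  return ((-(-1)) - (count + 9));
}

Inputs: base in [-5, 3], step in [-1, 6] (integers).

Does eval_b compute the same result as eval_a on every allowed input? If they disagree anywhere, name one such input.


Equivalent. The edit looks behavioral (`((max(6, total) - max(step, total)) == (2 + count))` became `((max(6, total) - max(step, total)) != (2 + count))`), but over these ranges it never changes the outcome.
Checked all 72 inputs in the declared domain: the outputs agree on every one.
Tracing base=2, step=-1: eval_a: total := -2 | count := -4 | (!((max(6, total) - max(step, total)) == (2 + count))): true | total := 7 | result := 0 | iter idx=-2: | result := 4 | iter turn=0: | result := 2 | iter turn=1: | result := 0 | iter turn=2: | result := -2 | iter idx=-1: | result := 2 | iter turn=0: | result := 1 | iter turn=1: | result := 0 | iter turn=2: | result := -1 | iter idx=0: | result := 3 | iter turn=0: | result := 3 | iter turn=1: | result := 3 | iter turn=2: | result := 3 | iter idx=1: | result := 7 | iter turn=0: | result := 8 | iter turn=1: | result := 9 | iter turn=2: | result := 10 | iter idx=2: | result := 14 | iter turn=0: | result := 16 | iter turn=1: | result := 18 | iter turn=2: | result := 20 | iter idx=3: | result := 24 | iter turn=0: | result := 27 | iter turn=1: | result := 30 | iter turn=2: | result := 33 | result -4 | eval_b: shift := -2 | total := -2 | count := -4 | (!((max(6, total) - max(step, total)) != (2 + count))): false | step := 8 | result := 0 | iter idx=-2: | result := 4 | iter turn=0: | result := 2 | iter turn=1: | result := 0 | iter turn=2: | result := -2 | iter idx=-1: | result := 2 | iter turn=0: | result := 1 | iter turn=1: | result := 0 | iter turn=2: | result := -1 | iter idx=0: | result := 3 | iter turn=0: | result := 3 | iter turn=1: | result := 3 | iter turn=2: | result := 3 | iter idx=1: | result := 7 | iter turn=0: | result := 8 | iter turn=1: | result := 9 | iter turn=2: | result := 10 | iter idx=2: | result := 14 | iter turn=0: | result := 16 | iter turn=1: | result := 18 | iter turn=2: | result := 20 | iter idx=3: | result := 24 | iter turn=0: | result := 27 | iter turn=1: | result := 30 | iter turn=2: | result := 33 | result -4 — matching result -4.
verdict: equivalent


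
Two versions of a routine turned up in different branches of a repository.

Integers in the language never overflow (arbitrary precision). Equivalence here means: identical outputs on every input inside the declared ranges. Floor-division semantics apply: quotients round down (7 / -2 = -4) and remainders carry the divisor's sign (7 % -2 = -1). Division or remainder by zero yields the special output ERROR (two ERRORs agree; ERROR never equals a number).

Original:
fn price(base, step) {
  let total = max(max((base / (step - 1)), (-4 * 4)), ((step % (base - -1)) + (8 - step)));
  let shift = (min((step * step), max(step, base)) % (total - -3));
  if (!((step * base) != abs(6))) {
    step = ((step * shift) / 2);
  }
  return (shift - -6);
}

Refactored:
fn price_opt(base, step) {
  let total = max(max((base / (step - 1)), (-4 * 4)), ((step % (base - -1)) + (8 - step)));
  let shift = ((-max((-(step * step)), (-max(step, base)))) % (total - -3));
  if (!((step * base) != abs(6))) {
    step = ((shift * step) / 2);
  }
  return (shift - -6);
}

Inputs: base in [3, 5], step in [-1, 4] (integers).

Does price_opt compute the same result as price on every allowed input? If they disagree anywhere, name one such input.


Although min/max/abs usage differs, 18/18 inputs agree.
verdict: equivalent


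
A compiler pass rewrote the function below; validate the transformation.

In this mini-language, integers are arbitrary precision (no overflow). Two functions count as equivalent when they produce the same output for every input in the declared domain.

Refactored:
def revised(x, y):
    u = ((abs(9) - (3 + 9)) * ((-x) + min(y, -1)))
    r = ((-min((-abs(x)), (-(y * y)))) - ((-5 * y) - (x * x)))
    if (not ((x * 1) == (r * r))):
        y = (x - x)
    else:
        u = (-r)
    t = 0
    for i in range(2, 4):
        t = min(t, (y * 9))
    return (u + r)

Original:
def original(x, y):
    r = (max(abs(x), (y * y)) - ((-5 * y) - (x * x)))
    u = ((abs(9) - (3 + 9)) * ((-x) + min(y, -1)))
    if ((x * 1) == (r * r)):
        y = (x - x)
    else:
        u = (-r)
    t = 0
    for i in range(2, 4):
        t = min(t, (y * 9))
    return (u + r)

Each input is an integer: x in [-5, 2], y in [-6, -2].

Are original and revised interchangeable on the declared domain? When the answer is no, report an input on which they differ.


Not equivalent: x=-5, y=-6 separates them (0 vs 34).
original: r := 31 | u := 3 | ((x * 1) == (r * r)): false | u := -31 | t := 0 | iter i=2: | t := -54 | iter i=3: | t := -54 | result 0
revised: u := 3 | r := 31 | (not ((x * 1) == (r * r))): true | y := 0 | t := 0 | iter i=2: | t := 0 | iter i=3: | t := 0 | result 34
verdict: not equivalent; witness: x=-5, y=-6


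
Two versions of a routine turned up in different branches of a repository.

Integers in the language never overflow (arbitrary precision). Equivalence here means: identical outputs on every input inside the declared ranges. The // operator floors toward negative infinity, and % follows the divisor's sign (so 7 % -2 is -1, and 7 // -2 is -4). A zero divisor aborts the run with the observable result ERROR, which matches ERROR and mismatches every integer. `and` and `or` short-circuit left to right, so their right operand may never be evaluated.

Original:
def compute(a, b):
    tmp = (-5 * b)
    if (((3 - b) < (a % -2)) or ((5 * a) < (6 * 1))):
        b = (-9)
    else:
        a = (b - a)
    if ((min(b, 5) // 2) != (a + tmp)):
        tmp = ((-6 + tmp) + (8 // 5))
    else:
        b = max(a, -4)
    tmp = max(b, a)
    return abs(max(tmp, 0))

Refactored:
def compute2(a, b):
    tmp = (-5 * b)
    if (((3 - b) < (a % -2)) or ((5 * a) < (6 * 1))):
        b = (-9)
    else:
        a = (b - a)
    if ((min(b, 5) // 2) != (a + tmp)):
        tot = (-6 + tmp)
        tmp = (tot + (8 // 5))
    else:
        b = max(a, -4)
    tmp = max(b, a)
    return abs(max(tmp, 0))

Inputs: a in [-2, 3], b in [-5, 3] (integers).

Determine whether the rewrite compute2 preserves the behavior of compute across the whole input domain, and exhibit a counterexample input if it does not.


Reading the diff, among the changes: local variable names differ, plus statement counts differ.
As a probe, take a=2, b=2: compute runs tmp := -10 | (((3 - b) < (a % -2)) or ((5 * a) < (6 * 1))): false | a := 0 | ((min(b, 5) // 2) != (a + tmp)): true | tmp := -15 | tmp := 2 | result 2; compute2 runs tmp := -10 | (((3 - b) < (a % -2)) or ((5 * a) < (6 * 1))): false | a := 0 | ((min(b, 5) // 2) != (a + tmp)): true | tot := -16 | tmp := -15 | tmp := 2 | result 2; both end at 2.
An exhaustive pass over the 54 declared inputs shows identical outputs.
verdict: equivalent


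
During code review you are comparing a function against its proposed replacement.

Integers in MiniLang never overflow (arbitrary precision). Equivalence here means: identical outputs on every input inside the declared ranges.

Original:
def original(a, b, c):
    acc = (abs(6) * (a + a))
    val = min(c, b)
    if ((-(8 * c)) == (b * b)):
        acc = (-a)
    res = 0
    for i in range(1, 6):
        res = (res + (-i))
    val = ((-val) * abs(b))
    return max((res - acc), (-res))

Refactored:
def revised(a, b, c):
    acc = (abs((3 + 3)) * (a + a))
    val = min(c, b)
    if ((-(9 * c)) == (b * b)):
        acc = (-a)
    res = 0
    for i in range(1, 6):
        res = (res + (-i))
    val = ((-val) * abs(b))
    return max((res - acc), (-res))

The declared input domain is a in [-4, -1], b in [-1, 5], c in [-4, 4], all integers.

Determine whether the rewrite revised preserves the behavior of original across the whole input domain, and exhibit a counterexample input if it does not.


Try a=-4, b=3, c=-1.
original: acc = -48; val = -1; ((-(8 * c)) == (b * b)) -> false; res = 0; [i=1]; res = -1; [i=2]; res = -3; [i=3]; res = -6; [i=4]; res = -10; [i=5]; res = -15; val = 3; return 33
revised: acc = -48; val = -1; ((-(9 * c)) == (b * b)) -> true; acc = 4; res = 0; [i=1]; res = -1; [i=2]; res = -3; [i=3]; res = -6; [i=4]; res = -10; [i=5]; res = -15; val = 3; return 15
33 against 15: the behavior changed.
verdict: not equivalent; witness: a=-4, b=3, c=-1


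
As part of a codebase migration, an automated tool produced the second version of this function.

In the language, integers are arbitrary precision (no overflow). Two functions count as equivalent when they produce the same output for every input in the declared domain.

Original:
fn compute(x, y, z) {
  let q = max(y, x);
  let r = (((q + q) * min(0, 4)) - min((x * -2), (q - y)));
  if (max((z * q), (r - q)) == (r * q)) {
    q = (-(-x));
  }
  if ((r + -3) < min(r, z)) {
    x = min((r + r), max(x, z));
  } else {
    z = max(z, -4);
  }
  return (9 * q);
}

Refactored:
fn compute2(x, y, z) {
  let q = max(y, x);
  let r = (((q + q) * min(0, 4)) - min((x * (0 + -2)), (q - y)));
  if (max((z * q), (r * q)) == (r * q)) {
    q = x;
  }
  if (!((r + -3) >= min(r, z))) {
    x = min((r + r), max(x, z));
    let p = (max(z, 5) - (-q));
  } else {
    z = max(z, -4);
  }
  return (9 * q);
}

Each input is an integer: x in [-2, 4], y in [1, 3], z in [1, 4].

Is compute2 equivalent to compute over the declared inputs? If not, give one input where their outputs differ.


Consider the input x=1, y=2, z=1.
compute: q = 2; r = 2; (max((z * q), (r - q)) == (r * q)) -> false; ((r + -3) < min(r, z)) -> true; x = 1; return 18
compute2: q = 2; r = 2; (max((z * q), (r * q)) == (r * q)) -> true; q = 1; (!((r + -3) >= min(r, z))) -> true; x = 1; p = 6; return 9
18 and 9 differ, so these are not the same function on this domain.
verdict: not equivalent; witness: x=1, y=2, z=1


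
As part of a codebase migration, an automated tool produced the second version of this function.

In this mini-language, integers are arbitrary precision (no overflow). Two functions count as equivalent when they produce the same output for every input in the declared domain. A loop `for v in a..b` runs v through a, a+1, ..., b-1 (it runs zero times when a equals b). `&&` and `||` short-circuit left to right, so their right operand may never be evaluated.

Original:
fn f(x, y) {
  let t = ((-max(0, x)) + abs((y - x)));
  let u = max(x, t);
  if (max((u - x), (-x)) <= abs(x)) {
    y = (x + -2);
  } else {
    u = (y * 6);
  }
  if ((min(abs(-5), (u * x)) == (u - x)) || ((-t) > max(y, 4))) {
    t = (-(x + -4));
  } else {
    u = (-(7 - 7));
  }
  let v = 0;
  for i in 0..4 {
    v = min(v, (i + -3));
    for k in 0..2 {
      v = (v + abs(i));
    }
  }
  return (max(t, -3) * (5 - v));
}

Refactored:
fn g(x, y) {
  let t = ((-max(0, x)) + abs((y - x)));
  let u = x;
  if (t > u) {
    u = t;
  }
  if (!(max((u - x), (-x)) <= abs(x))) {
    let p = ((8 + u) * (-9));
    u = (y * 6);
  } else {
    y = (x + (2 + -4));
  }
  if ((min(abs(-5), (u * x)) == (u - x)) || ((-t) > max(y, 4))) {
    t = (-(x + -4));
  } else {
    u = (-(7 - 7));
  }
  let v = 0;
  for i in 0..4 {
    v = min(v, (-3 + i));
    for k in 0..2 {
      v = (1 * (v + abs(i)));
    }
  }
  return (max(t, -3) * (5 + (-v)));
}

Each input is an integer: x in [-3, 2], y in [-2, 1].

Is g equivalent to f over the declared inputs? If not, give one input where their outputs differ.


Differences: constant usage differs; and statement counts differ; and comparison usage differs; and min/max/abs usage differs; and arithmetic usage differs; and boolean connective usage differs; and branching structure differs; and local variable names differ — yet all 24 inputs agree.
verdict: equivalent


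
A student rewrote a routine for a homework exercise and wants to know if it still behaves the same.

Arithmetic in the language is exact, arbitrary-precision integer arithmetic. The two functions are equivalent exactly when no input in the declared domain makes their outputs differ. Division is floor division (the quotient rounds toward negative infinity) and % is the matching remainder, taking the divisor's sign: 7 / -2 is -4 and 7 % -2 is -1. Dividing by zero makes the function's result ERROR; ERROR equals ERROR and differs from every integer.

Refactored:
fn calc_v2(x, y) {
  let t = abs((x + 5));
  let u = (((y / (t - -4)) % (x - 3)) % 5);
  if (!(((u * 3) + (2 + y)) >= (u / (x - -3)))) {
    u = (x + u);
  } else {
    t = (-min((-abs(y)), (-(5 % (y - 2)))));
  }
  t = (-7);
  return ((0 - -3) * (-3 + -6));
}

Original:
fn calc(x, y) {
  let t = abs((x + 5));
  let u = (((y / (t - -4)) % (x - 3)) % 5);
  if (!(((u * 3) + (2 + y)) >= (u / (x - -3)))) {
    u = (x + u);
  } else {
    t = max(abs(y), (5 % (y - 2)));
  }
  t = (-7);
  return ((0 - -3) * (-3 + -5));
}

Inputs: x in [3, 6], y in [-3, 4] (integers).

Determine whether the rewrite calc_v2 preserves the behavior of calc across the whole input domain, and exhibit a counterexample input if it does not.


These are not equivalent — on x=4, y=-3 the outputs split (-24 vs -27).
calc: t = 9; u = 0; (!(((u * 3) + (2 + y)) >= (u / (x - -3)))) -> true; u = 4; t = -7; return -24
calc_v2: t = 9; u = 0; (!(((u * 3) + (2 + y)) >= (u / (x - -3)))) -> true; u = 4; t = -7; return -27
verdict: not equivalent; witness: x=4, y=-3
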